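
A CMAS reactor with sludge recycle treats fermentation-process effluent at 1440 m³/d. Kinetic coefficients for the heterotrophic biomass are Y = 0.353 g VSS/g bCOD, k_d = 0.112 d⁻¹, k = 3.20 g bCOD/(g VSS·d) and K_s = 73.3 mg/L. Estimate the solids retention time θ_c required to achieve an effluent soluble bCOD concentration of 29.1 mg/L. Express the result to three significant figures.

At the target effluent, Y k S/(K_s+S) = 0.353×3.20×29.1/102.4 = 0.3210 d⁻¹.
1/θ_c = 0.3210 − 0.112 = 0.2090 d⁻¹, so θ_c = 4.784 d.

θ_c ≈ 4.78 d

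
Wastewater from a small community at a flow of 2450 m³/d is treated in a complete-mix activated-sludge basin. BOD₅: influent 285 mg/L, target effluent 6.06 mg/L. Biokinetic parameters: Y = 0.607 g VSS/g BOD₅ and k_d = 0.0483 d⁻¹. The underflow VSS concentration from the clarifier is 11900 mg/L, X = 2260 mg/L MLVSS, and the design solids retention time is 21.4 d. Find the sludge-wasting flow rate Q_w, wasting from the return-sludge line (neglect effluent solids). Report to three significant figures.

Q_w ≈ 17.1 m³/d

Steady-state biomass mass balance: V·X·(1 + k_d·θ_c) = Y·Q·(S₀ − S)·θ_c, so V = 0.607 × 2450 × (285 − 6.06) × 21.4 / [2260 × (1 + 0.0483 × 21.4)] = 8.88×10^6 / 4596 = 1932 m³.
Wasting from the return line (neglecting effluent solids): Q_w = V·X / (θ_c·X_r) = 1932 × 2260 / (21.4 × 11900) = 17.14 m³/d.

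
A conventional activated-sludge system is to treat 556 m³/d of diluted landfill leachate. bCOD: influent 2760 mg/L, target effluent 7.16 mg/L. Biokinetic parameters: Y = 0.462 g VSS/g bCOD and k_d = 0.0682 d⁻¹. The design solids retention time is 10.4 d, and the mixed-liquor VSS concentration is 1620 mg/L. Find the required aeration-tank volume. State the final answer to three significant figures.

From the SRT design equation V = Y Q (S₀−S) θ_c / [X (1 + k_d θ_c)] = 0.462 × 556 × (2760 − 7.16) × 10.4 / [1620 × (1 + 0.0682 × 10.4)] = 7.35×10^6 / 2769 = 2656 m³.

V ≈ 2660 m³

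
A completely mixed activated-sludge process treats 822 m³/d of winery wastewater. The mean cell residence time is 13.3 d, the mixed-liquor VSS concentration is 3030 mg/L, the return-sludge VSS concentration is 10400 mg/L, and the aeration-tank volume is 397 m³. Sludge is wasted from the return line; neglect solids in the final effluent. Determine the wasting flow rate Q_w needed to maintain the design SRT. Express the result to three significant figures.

Wasting from the return line (neglecting effluent solids): Q_w = V·X / (θ_c·X_r) = 397.0 × 3030 / (13.3 × 10400) = 8.697 m³/d.

Q_w ≈ 8.70 m³/d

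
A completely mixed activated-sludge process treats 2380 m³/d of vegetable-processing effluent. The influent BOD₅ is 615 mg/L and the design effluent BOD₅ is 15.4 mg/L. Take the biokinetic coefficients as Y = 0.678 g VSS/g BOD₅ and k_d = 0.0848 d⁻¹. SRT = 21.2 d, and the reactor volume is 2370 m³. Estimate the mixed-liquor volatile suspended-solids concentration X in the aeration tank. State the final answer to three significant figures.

X = Y·Q·ΔS·θ_c / [V·(1 + k_d θ_c)] = 0.678 × 2380 × (615 − 15.4) × 21.2 / [2370 × (1 + 0.0848 × 21.2)] = 3093 mg/L.

X ≈ 3090 mg/L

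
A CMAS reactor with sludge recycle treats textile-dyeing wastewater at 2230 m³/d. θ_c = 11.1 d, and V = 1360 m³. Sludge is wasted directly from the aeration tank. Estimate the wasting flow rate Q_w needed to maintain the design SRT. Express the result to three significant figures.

Q_w ≈ 123 m³/d

Wasting from the aeration tank: Q_w = V / θ_c = 1360 / 11.1 = 122.5 m³/d.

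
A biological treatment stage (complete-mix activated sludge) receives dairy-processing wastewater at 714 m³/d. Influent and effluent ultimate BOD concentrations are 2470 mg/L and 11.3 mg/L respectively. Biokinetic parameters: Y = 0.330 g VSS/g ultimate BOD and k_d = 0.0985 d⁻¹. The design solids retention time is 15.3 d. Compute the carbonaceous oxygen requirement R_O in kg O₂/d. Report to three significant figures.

The observed yield is Y_obs = Y/(1 + k_d·θ_c) = 0.330 / (1 + 0.0985 × 15.3) = 0.330 / 2.507 = 0.1316 g VSS per g ultimate BOD removed.
Q·(S₀ − S) = 714 × (2470 − 11.3) × 10⁻³ = 1756 kg/d removed.
Net sludge production P_X = 0.1316 × 1756 = 231.1 kg VSS/d.
R_O = Q·(S₀ − S) − 1.42·P_X = 1756 − 1.42 × 231.1 = 1427 kg O₂/d.

R_O ≈ 1430 kg O₂/d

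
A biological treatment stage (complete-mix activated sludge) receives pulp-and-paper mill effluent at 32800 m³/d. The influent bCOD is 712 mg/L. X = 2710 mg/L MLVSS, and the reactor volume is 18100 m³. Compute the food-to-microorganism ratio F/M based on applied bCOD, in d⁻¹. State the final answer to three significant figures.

F/M ≈ 0.476 d⁻¹

Food-to-microorganism ratio F/M = Q S₀ / (V X) = 32800 × 712 / (18100 × 2710) = 0.4761 d⁻¹.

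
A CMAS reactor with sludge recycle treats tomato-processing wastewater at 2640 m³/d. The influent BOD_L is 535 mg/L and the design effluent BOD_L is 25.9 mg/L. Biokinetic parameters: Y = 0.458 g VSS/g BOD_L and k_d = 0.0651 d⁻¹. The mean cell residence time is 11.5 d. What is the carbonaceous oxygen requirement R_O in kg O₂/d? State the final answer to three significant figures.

Correct the yield for decay: Y_obs = Y/(1 + k_d θ_c) = 0.458 / (1 + 0.0651 × 11.5) = 0.458 / 1.749 = 0.2619.
ΔS = 535 − 25.9 = 509.1 mg/L, so the substrate removal rate is 2640 × 509.1/1000 = 1344 kg BOD_L/d.
Net sludge production P_X = 0.2619 × 1344 = 352.0 kg VSS/d.
Carbonaceous O₂ demand = substrate oxidised − cell-mass equivalent = 1344 − 1.42 × 352.0 = 844.2 kg O₂/d.

R_O ≈ 844 kg O₂/d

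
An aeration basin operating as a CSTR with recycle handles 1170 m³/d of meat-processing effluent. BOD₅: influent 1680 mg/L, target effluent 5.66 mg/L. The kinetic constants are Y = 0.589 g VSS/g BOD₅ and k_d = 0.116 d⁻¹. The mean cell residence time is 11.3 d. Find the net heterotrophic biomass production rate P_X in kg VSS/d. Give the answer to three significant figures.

P_X ≈ 499 kg VSS/d

Correct the yield for decay: Y_obs = Y/(1 + k_d θ_c) = 0.589 / (1 + 0.116 × 11.3) = 0.589 / 2.311 = 0.2549.
ΔS = 1680 − 5.66 = 1674 mg/L, so the substrate removal rate is 1170 × 1674/1000 = 1959 kg BOD₅/d.
Biomass produced: P_X = Y_obs·Q·ΔS = 0.2549 × 1959 ≈ 499.3 kg VSS/d.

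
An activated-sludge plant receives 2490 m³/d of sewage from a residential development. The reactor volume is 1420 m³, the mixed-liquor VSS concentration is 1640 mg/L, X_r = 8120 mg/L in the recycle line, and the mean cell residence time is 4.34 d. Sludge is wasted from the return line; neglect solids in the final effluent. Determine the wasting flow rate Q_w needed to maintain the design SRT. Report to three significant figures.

Q_w ≈ 66.1 m³/d

θ_c = V·X/(Q_w·X_r) when wasting from the recycle, so Q_w = V·X/(θ_c·X_r) = 1420 × 1640 / (4.34 × 8120) = 66.08 m³/d.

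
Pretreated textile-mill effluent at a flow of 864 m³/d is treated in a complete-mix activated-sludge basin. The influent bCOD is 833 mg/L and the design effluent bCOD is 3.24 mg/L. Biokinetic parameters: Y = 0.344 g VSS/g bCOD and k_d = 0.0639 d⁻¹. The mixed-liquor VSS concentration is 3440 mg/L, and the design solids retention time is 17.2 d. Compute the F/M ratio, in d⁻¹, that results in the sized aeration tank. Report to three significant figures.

Rearranging the biomass balance for a CMAS with decay, V = Y·Q·ΔS·θ_c / [X·(1+k_d θ_c)] = 0.344 × 864 × (833 − 3.24) × 17.2 / [3440 × (1 + 0.0639 × 17.2)] = 4.24×10^6 / 7221 = 587.4 m³.
F/M = applied load / biomass = Q·S₀/(V·X) = 864 × 833 / (587.4 × 3440) = 0.3562 d⁻¹.

F/M ≈ 0.356 d⁻¹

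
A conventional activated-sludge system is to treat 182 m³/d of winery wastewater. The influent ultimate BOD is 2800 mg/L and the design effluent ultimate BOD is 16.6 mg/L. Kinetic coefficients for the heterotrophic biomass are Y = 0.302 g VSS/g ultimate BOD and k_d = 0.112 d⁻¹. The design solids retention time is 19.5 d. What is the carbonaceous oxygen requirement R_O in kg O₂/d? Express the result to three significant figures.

Correct the yield for decay: Y_obs = Y/(1 + k_d θ_c) = 0.302 / (1 + 0.112 × 19.5) = 0.302 / 3.184 = 0.09485.
ΔS = 2800 − 16.6 = 2783 mg/L, so the substrate removal rate is 182 × 2783/1000 = 506.6 kg ultimate BOD/d.
Biomass synthesised: P_X = Y_obs × 506.6 = 48.05 kg VSS/d.
R_O = Q·(S₀ − S) − 1.42·P_X = 506.6 − 1.42 × 48.05 = 438.3 kg O₂/d.

R_O ≈ 438 kg O₂/d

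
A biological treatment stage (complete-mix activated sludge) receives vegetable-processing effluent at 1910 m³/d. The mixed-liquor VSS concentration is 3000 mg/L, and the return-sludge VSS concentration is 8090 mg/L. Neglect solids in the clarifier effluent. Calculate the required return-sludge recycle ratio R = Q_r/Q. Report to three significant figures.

R ≈ 0.589

Mass balance around the secondary clarifier (neglecting effluent solids): R = X / (X_r − X) = 3000 / (8090 − 3000) = 0.5894.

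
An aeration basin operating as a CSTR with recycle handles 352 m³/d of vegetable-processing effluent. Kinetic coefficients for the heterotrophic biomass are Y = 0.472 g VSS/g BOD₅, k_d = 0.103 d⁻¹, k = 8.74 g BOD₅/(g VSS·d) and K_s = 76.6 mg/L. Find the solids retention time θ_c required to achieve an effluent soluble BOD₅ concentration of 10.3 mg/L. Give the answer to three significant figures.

From 1/θ_c = Y·k·S/(K_s + S) − k_d: Y·k·S/(K_s+S) = 0.472 × 8.74 × 10.3 / (76.6 + 10.3) = 0.4890 d⁻¹.
1/θ_c = 0.4890 − 0.103 = 0.3860 d⁻¹, so θ_c = 2.591 d.

θ_c ≈ 2.59 d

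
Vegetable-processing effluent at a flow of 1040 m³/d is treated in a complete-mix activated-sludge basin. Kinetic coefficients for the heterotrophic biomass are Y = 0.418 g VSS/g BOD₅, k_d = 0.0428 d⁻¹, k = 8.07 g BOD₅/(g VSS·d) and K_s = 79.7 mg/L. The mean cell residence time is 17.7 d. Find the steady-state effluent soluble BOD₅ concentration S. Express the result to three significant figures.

Effluent substrate depends only on kinetics and SRT: S = K_s(1 + k_d θ_c) / [θ_c(Yk − k_d) − 1] = 79.7 × (1 + 0.0428 × 17.7) / [17.7 × (0.418 × 8.07 − 0.0428) − 1] = 140.1 / 57.95 = 2.417 mg/L.

S ≈ 2.42 mg/L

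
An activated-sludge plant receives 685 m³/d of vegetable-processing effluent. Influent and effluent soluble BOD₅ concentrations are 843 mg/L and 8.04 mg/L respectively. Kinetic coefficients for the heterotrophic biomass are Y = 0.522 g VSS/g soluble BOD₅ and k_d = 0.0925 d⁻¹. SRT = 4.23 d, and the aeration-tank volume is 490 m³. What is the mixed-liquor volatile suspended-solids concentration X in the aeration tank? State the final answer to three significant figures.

X ≈ 1850 mg/L

From V·X·(1 + k_d·θ_c) = Y·Q·(S₀ − S)·θ_c: X = 0.522 × 685 × (843 − 8.04) × 4.23 / [490 × (1 + 0.0925 × 4.23)] = 1852 mg/L.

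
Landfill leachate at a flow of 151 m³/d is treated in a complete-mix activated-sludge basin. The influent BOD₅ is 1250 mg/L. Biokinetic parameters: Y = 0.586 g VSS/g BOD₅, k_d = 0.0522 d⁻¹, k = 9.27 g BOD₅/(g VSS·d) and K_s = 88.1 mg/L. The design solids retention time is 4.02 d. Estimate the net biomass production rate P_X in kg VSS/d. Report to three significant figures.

Effluent substrate depends only on kinetics and SRT: S = K_s(1 + k_d θ_c) / [θ_c(Yk − k_d) − 1] = 88.1 × (1 + 0.0522 × 4.02) / [4.02 × (0.586 × 9.27 − 0.0522) − 1] = 106.6 / 20.63 = 5.167 mg/L.
Y_obs = Y / (1 + k_d θ_c) = 0.586 / (1 + 0.0522 × 4.02) = 0.586 / 1.210 = 0.4844.
ΔS = 1250 − 5.17 = 1245 mg/L, so the substrate removal rate is 151 × 1245/1000 = 188.0 kg BOD₅/d.
P_X = Y_obs · Q(S₀ − S) = 0.4844 × 188.0 = 91.04 kg VSS/d.

P_X ≈ 91.0 kg VSS/d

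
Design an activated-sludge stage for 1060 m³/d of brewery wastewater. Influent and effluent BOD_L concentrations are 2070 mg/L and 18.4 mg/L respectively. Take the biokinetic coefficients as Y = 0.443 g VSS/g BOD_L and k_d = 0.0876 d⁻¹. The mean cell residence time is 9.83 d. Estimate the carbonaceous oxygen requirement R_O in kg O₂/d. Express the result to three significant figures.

Y_obs = Y / (1 + k_d θ_c) = 0.443 / (1 + 0.0876 × 9.83) = 0.443 / 1.861 = 0.2380.
Mass of BOD_L removed per day: Q(S₀ − S) = 1060 × 2052 g/m³ = 2175 kg/d.
Net sludge production P_X = 0.2380 × 2175 = 517.6 kg VSS/d.
Carbonaceous O₂ demand = substrate oxidised − cell-mass equivalent = 2175 − 1.42 × 517.6 = 1440 kg O₂/d.

R_O ≈ 1440 kg O₂/d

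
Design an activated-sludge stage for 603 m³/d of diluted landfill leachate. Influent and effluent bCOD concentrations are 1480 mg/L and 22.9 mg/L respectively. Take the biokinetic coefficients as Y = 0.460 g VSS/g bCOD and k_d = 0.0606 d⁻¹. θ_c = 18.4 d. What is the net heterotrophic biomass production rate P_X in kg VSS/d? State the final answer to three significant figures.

The observed yield is Y_obs = Y/(1 + k_d·θ_c) = 0.460 / (1 + 0.0606 × 18.4) = 0.460 / 2.115 = 0.2175 g VSS per g bCOD removed.
Mass of bCOD removed per day: Q(S₀ − S) = 603 × 1457 g/m³ = 878.6 kg/d.
P_X = Y_obs · Q(S₀ − S) = 0.2175 × 878.6 = 191.1 kg VSS/d.

P_X ≈ 191 kg VSS/d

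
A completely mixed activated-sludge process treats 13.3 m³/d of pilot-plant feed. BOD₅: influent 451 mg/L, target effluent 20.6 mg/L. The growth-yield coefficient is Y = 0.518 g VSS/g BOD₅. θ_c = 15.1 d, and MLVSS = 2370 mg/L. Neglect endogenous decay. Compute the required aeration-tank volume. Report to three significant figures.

V ≈ 18.9 m³

With k_d = 0 the design equation reduces to V = Y Q (S₀−S) θ_c / X = 0.518 × 13.3 × (451 − 20.6) × 15.1 / 2370 = 18.89 m³.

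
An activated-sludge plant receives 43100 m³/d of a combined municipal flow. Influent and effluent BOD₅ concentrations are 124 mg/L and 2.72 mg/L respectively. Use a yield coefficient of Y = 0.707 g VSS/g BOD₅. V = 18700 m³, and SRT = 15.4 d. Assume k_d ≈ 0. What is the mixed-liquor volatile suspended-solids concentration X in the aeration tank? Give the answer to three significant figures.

X ≈ 3040 mg/L

From V·X = Y·Q·(S₀ − S)·θ_c (decay neglected): X = 0.707 × 43100 × (124 − 2.72) × 15.4 / 18700 = 3043 mg/L.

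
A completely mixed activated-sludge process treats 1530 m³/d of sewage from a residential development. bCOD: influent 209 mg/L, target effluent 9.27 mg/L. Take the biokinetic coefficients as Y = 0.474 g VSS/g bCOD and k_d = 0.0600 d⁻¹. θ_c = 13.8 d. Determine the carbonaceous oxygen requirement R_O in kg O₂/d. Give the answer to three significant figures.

R_O ≈ 193 kg O₂/d

Y_obs = Y / (1 + k_d θ_c) = 0.474 / (1 + 0.0600 × 13.8) = 0.474 / 1.828 = 0.2593.
Q·(S₀ − S) = 1530 × (209 − 9.27) × 10⁻³ = 305.6 kg/d removed.
Biomass synthesised: P_X = Y_obs × 305.6 = 79.24 kg VSS/d.
R_O = Q·(S₀ − S) − 1.42·P_X = 305.6 − 1.42 × 79.24 = 193.1 kg O₂/d.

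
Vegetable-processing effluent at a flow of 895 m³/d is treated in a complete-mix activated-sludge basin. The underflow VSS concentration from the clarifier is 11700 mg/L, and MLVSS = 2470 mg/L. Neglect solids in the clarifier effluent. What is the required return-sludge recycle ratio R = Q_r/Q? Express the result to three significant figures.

R ≈ 0.268

Solids balance on the clarifier gives (1+R)X = R·X_r, so R = X/(X_r − X) = 2470 / (11700 − 2470) = 0.2676.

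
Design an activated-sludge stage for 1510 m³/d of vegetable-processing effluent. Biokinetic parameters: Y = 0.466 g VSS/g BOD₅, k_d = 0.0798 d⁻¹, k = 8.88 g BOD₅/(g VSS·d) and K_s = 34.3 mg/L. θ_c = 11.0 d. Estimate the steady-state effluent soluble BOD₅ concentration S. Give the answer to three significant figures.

For a completely mixed reactor with recycle the Lawrence–McCarty relation gives S = K_s·(1 + k_d·θ_c) / [θ_c·(Y·k − k_d) − 1] = 34.3 × (1 + 0.0798 × 11.0) / [11.0 × (0.466 × 8.88 − 0.0798) − 1] = 64.41 / 43.64 = 1.476 mg/L.

S ≈ 1.48 mg/L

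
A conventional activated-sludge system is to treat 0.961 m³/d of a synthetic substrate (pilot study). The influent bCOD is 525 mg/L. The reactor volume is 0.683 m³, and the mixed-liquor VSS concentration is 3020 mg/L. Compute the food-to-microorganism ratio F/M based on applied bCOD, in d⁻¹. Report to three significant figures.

F/M ≈ 0.245 d⁻¹

F/M = applied load / biomass = Q·S₀/(V·X) = 0.961 × 525 / (0.6830 × 3020) = 0.2446 d⁻¹.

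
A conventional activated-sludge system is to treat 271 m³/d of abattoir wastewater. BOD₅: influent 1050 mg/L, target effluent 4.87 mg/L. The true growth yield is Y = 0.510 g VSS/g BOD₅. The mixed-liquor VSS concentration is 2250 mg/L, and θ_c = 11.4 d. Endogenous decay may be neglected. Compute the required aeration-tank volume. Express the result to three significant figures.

V·X = Y·Q·ΔS·θ_c gives V = 0.510 × 271 × (1050 − 4.87) × 11.4 / 2250 = 731.9 m³.

V ≈ 732 m³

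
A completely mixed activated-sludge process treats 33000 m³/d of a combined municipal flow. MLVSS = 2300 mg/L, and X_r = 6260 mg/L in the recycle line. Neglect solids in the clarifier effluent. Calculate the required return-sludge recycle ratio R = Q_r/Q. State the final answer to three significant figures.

R ≈ 0.581

R = Q_r/Q = X/(X_r − X) = 2300 / (6260 − 2300) = 0.5808.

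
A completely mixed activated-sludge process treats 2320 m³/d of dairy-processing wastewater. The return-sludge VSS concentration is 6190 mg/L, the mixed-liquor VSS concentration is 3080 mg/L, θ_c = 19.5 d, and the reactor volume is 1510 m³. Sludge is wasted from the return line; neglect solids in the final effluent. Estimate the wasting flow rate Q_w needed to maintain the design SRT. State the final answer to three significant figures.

θ_c = V·X/(Q_w·X_r) when wasting from the recycle, so Q_w = V·X/(θ_c·X_r) = 1510 × 3080 / (19.5 × 6190) = 38.53 m³/d.

Q_w ≈ 38.5 m³/d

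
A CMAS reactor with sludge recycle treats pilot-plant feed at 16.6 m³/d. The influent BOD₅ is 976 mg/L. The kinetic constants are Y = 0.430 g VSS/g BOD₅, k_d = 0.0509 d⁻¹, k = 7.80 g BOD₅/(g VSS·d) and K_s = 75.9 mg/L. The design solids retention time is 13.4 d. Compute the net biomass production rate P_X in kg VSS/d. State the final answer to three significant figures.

P_X ≈ 4.13 kg VSS/d

For a completely mixed reactor with recycle the Lawrence–McCarty relation gives S = K_s·(1 + k_d·θ_c) / [θ_c·(Y·k − k_d) − 1] = 75.9 × (1 + 0.0509 × 13.4) / [13.4 × (0.430 × 7.80 − 0.0509) − 1] = 127.7 / 43.26 = 2.951 mg/L.
The observed yield is Y_obs = Y/(1 + k_d·θ_c) = 0.430 / (1 + 0.0509 × 13.4) = 0.430 / 1.682 = 0.2556 g VSS per g BOD₅ removed.
ΔS = 976 − 2.95 = 973.0 mg/L, so the substrate removal rate is 16.6 × 973.0/1000 = 16.15 kg BOD₅/d.
Net biomass production P_X = Y_obs × Q·(S₀ − S) = 0.2556 × 16.15 = 4.129 kg VSS/d.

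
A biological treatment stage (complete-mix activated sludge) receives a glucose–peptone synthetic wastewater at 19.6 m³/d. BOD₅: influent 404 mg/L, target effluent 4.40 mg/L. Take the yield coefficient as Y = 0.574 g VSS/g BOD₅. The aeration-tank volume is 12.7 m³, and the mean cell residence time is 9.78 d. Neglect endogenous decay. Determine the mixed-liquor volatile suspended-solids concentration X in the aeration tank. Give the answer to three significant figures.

X ≈ 3460 mg/L

Without decay, X = Y Q (S₀−S) θ_c / V = 0.574 × 19.6 × (404 − 4.40) × 9.78 / 12.7 = 3462 mg/L.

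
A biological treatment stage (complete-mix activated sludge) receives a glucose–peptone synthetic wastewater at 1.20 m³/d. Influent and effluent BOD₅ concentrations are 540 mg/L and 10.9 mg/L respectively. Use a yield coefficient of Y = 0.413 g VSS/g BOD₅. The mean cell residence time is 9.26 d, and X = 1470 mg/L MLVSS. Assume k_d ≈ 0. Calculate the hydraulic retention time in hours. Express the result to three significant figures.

τ ≈ 33.0 h

V·X = Y·Q·ΔS·θ_c gives V = 0.413 × 1.20 × (540 − 10.9) × 9.26 / 1470 = 1.652 m³.
HRT = V/Q = 1.652 m³ / 1.20 m³·d⁻¹ = 1.377 d × 24 = 33.04 h.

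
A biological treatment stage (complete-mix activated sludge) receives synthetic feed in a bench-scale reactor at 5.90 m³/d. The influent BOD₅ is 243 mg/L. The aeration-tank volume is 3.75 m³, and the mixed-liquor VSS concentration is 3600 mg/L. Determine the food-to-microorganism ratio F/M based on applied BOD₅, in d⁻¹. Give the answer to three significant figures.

Food-to-microorganism ratio F/M = Q S₀ / (V X) = 5.90 × 243 / (3.750 × 3600) = 0.1062 d⁻¹.

F/M ≈ 0.106 d⁻¹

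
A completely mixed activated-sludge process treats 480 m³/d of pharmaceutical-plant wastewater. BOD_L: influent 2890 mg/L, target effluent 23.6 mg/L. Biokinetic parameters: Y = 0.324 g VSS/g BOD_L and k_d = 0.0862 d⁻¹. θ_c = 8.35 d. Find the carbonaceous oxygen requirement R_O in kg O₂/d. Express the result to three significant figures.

Observed yield with endogenous decay: Y_obs = Y / (1 + k_d·θ_c) = 0.324 / (1 + 0.0862 × 8.35) = 0.324 / 1.720 = 0.1884 g VSS/g BOD_L.
Substrate removed = Q·(S₀ − S) = 480 m³/d × (2890 − 23.6) g/m³ = 1.38×10^6 g/d = 1376 kg/d.
Net sludge production P_X = 0.1884 × 1376 = 259.2 kg VSS/d.
R_O = Q·(S₀ − S) − 1.42·P_X = 1376 − 1.42 × 259.2 = 1008 kg O₂/d.

R_O ≈ 1010 kg O₂/d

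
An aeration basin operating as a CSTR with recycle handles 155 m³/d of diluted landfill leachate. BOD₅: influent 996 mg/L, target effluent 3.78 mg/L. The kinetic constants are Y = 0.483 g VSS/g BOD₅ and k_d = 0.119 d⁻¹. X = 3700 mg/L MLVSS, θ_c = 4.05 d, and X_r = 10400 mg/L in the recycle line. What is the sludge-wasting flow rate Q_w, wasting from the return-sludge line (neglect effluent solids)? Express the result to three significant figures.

Q_w ≈ 4.82 m³/d

From the SRT design equation V = Y Q (S₀−S) θ_c / [X (1 + k_d θ_c)] = 0.483 × 155 × (996 − 3.78) × 4.05 / [3700 × (1 + 0.119 × 4.05)] = 3.01×10^5 / 5483 = 54.87 m³.
Q_w = (V·X)/(θ_c X_r) = 54.87 × 3700 / (4.05 × 10400) = 4.820 m³/d.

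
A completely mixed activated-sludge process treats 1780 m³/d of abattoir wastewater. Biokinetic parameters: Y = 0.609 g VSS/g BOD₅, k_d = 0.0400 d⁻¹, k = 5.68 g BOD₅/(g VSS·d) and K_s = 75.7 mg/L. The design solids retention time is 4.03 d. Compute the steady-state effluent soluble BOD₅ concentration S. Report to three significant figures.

From the Monod/SRT balance for a CMAS, S = K_s·(1+k_d θ_c)/[θ_c·(Y k − k_d) − 1] = 75.7 × (1 + 0.0400 × 4.03) / [4.03 × (0.609 × 5.68 − 0.0400) − 1] = 87.90 / 12.78 = 6.879 mg/L.

S ≈ 6.88 mg/L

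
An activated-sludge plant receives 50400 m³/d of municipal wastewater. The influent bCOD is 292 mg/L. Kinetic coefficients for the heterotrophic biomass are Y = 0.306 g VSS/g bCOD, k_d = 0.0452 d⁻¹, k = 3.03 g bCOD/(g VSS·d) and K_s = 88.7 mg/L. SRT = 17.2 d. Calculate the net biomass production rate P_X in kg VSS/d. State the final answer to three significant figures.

For a completely mixed reactor with recycle the Lawrence–McCarty relation gives S = K_s·(1 + k_d·θ_c) / [θ_c·(Y·k − k_d) − 1] = 88.7 × (1 + 0.0452 × 17.2) / [17.2 × (0.306 × 3.03 − 0.0452) − 1] = 157.7 / 14.17 = 11.13 mg/L.
Observed yield with endogenous decay: Y_obs = Y / (1 + k_d·θ_c) = 0.306 / (1 + 0.0452 × 17.2) = 0.306 / 1.777 = 0.1722 g VSS/g bCOD.
Mass of bCOD removed per day: Q(S₀ − S) = 50400 × 280.9 g/m³ = 14157 kg/d.
Biomass produced: P_X = Y_obs·Q·ΔS = 0.1722 × 14157 ≈ 2437 kg VSS/d.

P_X ≈ 2440 kg VSS/d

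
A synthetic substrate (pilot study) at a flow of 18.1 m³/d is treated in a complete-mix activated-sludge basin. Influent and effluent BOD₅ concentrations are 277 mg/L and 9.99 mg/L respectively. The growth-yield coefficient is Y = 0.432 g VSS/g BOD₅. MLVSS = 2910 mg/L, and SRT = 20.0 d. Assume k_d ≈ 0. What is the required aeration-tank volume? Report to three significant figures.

With k_d = 0 the design equation reduces to V = Y Q (S₀−S) θ_c / X = 0.432 × 18.1 × (277 − 9.99) × 20.0 / 2910 = 14.35 m³.

V ≈ 14.3 m³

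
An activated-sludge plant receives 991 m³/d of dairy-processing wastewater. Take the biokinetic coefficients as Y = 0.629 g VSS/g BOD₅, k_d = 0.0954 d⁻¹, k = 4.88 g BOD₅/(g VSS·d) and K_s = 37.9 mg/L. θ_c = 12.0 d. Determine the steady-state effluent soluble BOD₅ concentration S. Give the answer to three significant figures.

S ≈ 2.34 mg/L

For a completely mixed reactor with recycle the Lawrence–McCarty relation gives S = K_s·(1 + k_d·θ_c) / [θ_c·(Y·k − k_d) − 1] = 37.9 × (1 + 0.0954 × 12.0) / [12.0 × (0.629 × 4.88 − 0.0954) − 1] = 81.29 / 34.69 = 2.343 mg/L.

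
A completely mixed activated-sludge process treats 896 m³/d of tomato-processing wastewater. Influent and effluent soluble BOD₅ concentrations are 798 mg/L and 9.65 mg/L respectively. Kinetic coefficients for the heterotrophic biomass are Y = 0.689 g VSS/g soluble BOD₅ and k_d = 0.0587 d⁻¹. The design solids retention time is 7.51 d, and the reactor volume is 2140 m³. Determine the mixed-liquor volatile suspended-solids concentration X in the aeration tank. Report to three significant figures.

X ≈ 1190 mg/L

Solving the biomass balance for X: X = Y Q (S₀−S) θ_c / [V (1+k_d θ_c)] = 0.689 × 896 × (798 − 9.65) × 7.51 / [2140 × (1 + 0.0587 × 7.51)] = 1185 mg/L.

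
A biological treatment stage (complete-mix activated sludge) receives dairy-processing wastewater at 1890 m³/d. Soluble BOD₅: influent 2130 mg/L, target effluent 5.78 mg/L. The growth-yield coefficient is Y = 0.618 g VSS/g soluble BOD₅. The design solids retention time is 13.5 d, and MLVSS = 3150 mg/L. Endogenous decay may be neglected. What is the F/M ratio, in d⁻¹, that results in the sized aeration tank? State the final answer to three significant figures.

Biomass mass balance (decay neglected): V·X = Y·Q·(S₀ − S)·θ_c, so V = 0.618 × 1890 × (2130 − 5.78) × 13.5 / 3150 = 10633 m³.
F/M = Q·S₀ / (V·X) = 1890 × 2130 / (10633 × 3150) = 0.1202 g soluble BOD₅·(g VSS·d)⁻¹.

F/M ≈ 0.120 d⁻¹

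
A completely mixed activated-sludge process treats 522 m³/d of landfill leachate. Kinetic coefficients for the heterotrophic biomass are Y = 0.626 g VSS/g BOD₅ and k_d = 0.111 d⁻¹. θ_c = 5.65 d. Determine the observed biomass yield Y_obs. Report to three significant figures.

Y_obs ≈ 0.385 g VSS/g BOD₅

Y_obs = Y / (1 + k_d θ_c) = 0.626 / (1 + 0.111 × 5.65) = 0.626 / 1.627 = 0.3847.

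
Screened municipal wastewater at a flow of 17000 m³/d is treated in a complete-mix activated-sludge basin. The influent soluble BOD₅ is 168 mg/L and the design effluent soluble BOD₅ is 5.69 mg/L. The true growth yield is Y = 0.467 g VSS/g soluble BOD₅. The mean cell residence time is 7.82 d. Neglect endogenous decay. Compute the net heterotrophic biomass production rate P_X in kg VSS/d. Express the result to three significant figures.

Since k_d ≈ 0, Y_obs = Y = 0.467 g VSS/g soluble BOD₅.
Mass of soluble BOD₅ removed per day: Q(S₀ − S) = 17000 × 162.3 g/m³ = 2759 kg/d.
So the net sludge growth is P_X = 0.4670 × 2759 = 1289 kg VSS/d.

P_X ≈ 1290 kg VSS/d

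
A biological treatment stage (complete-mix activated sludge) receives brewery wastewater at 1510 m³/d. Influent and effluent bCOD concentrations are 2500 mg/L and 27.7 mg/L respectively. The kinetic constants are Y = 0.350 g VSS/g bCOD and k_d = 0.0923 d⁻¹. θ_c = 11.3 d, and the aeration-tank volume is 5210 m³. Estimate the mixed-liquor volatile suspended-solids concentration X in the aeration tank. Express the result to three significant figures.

X ≈ 1390 mg/L

From V·X·(1 + k_d·θ_c) = Y·Q·(S₀ − S)·θ_c: X = 0.350 × 1510 × (2500 − 27.7) × 11.3 / [5210 × (1 + 0.0923 × 11.3)] = 1387 mg/L.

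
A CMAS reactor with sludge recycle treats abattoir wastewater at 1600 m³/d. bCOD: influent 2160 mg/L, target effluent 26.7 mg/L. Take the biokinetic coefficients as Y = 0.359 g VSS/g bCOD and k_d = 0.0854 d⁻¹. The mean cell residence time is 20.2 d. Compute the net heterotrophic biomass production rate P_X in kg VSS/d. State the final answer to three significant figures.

P_X ≈ 450 kg VSS/d

Observed yield with endogenous decay: Y_obs = Y / (1 + k_d·θ_c) = 0.359 / (1 + 0.0854 × 20.2) = 0.359 / 2.725 = 0.1317 g VSS/g bCOD.
ΔS = 2160 − 26.7 = 2133 mg/L, so the substrate removal rate is 1600 × 2133/1000 = 3413 kg bCOD/d.
So the net sludge growth is P_X = 0.1317 × 3413 = 449.7 kg VSS/d.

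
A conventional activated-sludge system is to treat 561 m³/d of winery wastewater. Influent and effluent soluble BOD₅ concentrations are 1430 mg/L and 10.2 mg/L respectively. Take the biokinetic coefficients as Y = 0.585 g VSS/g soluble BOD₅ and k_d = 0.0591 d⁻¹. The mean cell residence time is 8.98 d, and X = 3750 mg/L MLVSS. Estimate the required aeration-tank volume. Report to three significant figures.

V ≈ 729 m³

From the SRT design equation V = Y Q (S₀−S) θ_c / [X (1 + k_d θ_c)] = 0.585 × 561 × (1430 − 10.2) × 8.98 / [3750 × (1 + 0.0591 × 8.98)] = 4.18×10^6 / 5740 = 728.9 m³.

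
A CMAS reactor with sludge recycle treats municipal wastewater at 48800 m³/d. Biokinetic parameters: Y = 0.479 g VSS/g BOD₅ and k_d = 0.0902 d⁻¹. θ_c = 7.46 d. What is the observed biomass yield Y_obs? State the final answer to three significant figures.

Y_obs ≈ 0.286 g VSS/g BOD₅

The observed yield is Y_obs = Y/(1 + k_d·θ_c) = 0.479 / (1 + 0.0902 × 7.46) = 0.479 / 1.673 = 0.2863 g VSS per g BOD₅ removed.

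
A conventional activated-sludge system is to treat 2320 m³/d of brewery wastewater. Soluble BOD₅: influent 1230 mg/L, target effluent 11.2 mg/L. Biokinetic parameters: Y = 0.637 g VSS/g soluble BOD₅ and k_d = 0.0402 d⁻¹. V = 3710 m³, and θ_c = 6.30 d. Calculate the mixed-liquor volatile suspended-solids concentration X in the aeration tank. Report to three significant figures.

Solving the biomass balance for X: X = Y Q (S₀−S) θ_c / [V (1+k_d θ_c)] = 0.637 × 2320 × (1230 − 11.2) × 6.30 / [3710 × (1 + 0.0402 × 6.30)] = 2441 mg/L.

X ≈ 2440 mg/L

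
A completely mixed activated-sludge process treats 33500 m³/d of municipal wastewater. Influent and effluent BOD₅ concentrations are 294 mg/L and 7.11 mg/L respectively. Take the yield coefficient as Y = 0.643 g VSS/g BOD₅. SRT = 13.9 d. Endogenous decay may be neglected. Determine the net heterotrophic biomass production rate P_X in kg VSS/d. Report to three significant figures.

Since k_d ≈ 0, Y_obs = Y = 0.643 g VSS/g BOD₅.
Mass of BOD₅ removed per day: Q(S₀ − S) = 33500 × 286.9 g/m³ = 9611 kg/d.
Biomass produced: P_X = Y_obs·Q·ΔS = 0.6430 × 9611 ≈ 6180 kg VSS/d.

P_X ≈ 6180 kg VSS/d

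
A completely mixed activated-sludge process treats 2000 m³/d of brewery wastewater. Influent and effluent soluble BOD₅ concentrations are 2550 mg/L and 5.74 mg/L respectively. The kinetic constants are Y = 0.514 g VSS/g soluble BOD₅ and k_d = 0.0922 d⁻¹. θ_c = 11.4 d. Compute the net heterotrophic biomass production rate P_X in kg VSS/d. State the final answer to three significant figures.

Observed yield with endogenous decay: Y_obs = Y / (1 + k_d·θ_c) = 0.514 / (1 + 0.0922 × 11.4) = 0.514 / 2.051 = 0.2506 g VSS/g soluble BOD₅.
Mass of soluble BOD₅ removed per day: Q(S₀ − S) = 2000 × 2544 g/m³ = 5089 kg/d.
So the net sludge growth is P_X = 0.2506 × 5089 = 1275 kg VSS/d.

P_X ≈ 1280 kg VSS/d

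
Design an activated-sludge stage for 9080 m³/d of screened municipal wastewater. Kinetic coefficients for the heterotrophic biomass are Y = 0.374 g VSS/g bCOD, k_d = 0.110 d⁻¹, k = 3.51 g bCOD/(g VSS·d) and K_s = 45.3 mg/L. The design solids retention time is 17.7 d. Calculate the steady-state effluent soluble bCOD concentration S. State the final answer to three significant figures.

For a completely mixed reactor with recycle the Lawrence–McCarty relation gives S = K_s·(1 + k_d·θ_c) / [θ_c·(Y·k − k_d) − 1] = 45.3 × (1 + 0.110 × 17.7) / [17.7 × (0.374 × 3.51 − 0.110) − 1] = 133.5 / 20.29 = 6.580 mg/L.

S ≈ 6.58 mg/L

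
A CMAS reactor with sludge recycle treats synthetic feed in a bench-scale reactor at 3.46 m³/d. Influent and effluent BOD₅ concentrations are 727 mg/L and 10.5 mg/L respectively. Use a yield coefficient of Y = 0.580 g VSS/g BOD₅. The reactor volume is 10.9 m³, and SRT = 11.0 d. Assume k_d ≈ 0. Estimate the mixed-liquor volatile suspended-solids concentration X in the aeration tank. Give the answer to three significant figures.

From V·X = Y·Q·(S₀ − S)·θ_c (decay neglected): X = 0.580 × 3.46 × (727 − 10.5) × 11.0 / 10.9 = 1451 mg/L.

X ≈ 1450 mg/L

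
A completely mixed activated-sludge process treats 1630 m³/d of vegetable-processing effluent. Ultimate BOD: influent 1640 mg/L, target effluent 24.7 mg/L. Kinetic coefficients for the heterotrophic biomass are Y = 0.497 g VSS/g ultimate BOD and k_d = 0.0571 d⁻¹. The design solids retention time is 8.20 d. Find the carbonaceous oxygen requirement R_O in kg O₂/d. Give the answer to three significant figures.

R_O ≈ 1370 kg O₂/d

The observed yield is Y_obs = Y/(1 + k_d·θ_c) = 0.497 / (1 + 0.0571 × 8.20) = 0.497 / 1.468 = 0.3385 g VSS per g ultimate BOD removed.
Substrate removed = Q·(S₀ − S) = 1630 m³/d × (1640 − 24.7) g/m³ = 2.63×10^6 g/d = 2633 kg/d.
Biomass synthesised: P_X = Y_obs × 2633 = 891.3 kg VSS/d.
Carbonaceous O₂ demand = substrate oxidised − cell-mass equivalent = 2633 − 1.42 × 891.3 = 1367 kg O₂/d.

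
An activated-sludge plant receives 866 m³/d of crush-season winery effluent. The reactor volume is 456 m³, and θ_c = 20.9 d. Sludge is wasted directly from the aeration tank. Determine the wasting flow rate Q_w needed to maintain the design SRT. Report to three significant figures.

For wasting at MLVSS concentration, Q_w = V/θ_c = 456.0/20.9 = 21.82 m³/d.

Q_w ≈ 21.8 m³/d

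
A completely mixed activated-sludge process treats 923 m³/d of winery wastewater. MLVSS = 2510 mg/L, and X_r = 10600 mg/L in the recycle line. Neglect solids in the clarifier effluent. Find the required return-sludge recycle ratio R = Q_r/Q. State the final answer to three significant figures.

Solids balance on the clarifier gives (1+R)X = R·X_r, so R = X/(X_r − X) = 2510 / (10600 − 2510) = 0.3103.

R ≈ 0.310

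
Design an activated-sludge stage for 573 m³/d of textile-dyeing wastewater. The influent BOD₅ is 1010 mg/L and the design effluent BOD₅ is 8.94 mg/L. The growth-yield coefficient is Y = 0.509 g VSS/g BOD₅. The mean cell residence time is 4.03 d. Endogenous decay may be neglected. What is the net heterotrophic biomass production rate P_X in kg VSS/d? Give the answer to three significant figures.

No decay correction is needed, so Y_obs = Y = 0.509.
Q·(S₀ − S) = 573 × (1010 − 8.94) × 10⁻³ = 573.6 kg/d removed.
So the net sludge growth is P_X = 0.5090 × 573.6 = 292.0 kg VSS/d.

P_X ≈ 292 kg VSS/d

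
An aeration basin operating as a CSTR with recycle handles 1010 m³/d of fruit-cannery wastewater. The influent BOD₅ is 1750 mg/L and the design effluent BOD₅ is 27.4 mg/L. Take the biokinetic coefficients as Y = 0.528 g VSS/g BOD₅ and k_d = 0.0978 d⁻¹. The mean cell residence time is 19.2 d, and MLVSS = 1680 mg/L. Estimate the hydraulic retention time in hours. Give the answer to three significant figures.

Steady-state biomass mass balance: V·X·(1 + k_d·θ_c) = Y·Q·(S₀ − S)·θ_c, so V = 0.528 × 1010 × (1750 − 27.4) × 19.2 / [1680 × (1 + 0.0978 × 19.2)] = 1.76×10^7 / 4835 = 3648 m³.
HRT = V/Q = 3648 m³ / 1010 m³·d⁻¹ = 3.612 d × 24 = 86.69 h.

τ ≈ 86.7 h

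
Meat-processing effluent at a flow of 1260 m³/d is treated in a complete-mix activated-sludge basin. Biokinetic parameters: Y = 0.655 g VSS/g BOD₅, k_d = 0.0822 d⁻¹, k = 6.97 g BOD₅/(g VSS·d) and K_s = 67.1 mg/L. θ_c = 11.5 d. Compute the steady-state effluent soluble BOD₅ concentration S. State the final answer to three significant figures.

Effluent substrate depends only on kinetics and SRT: S = K_s(1 + k_d θ_c) / [θ_c(Yk − k_d) − 1] = 67.1 × (1 + 0.0822 × 11.5) / [11.5 × (0.655 × 6.97 − 0.0822) − 1] = 130.5 / 50.56 = 2.582 mg/L.

S ≈ 2.58 mg/L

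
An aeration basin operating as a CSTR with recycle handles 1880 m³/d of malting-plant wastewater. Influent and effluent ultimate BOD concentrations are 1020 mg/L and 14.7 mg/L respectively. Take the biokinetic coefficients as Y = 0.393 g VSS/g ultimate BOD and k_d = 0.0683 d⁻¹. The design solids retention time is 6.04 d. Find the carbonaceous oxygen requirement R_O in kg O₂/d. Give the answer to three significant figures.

Observed yield with endogenous decay: Y_obs = Y / (1 + k_d·θ_c) = 0.393 / (1 + 0.0683 × 6.04) = 0.393 / 1.413 = 0.2782 g VSS/g ultimate BOD.
ΔS = 1020 − 14.7 = 1005 mg/L, so the substrate removal rate is 1880 × 1005/1000 = 1890 kg ultimate BOD/d.
Biomass synthesised: P_X = Y_obs × 1890 = 525.8 kg VSS/d.
R_O = Q·(S₀ − S) − 1.42·P_X = 1890 − 1.42 × 525.8 = 1143 kg O₂/d.

R_O ≈ 1140 kg O₂/d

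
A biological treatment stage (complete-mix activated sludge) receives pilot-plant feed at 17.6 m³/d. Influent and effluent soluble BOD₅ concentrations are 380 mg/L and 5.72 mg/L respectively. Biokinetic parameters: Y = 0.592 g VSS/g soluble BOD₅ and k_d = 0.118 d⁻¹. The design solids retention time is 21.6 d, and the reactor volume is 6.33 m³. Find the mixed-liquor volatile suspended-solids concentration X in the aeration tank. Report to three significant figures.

X ≈ 3750 mg/L

X = Y·Q·ΔS·θ_c / [V·(1 + k_d θ_c)] = 0.592 × 17.6 × (380 − 5.72) × 21.6 / [6.33 × (1 + 0.118 × 21.6)] = 3750 mg/L.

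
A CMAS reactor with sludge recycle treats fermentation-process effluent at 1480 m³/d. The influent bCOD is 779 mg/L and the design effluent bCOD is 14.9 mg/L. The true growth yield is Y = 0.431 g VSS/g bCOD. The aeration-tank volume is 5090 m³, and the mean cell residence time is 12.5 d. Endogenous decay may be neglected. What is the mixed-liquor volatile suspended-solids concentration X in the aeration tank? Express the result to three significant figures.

From V·X = Y·Q·(S₀ − S)·θ_c (decay neglected): X = 0.431 × 1480 × (779 − 14.9) × 12.5 / 5090 = 1197 mg/L.

X ≈ 1200 mg/L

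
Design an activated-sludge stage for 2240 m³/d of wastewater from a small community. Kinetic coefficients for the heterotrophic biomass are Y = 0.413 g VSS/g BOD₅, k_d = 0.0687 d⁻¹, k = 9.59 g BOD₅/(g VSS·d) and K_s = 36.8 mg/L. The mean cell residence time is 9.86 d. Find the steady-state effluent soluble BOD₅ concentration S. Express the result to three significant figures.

S ≈ 1.65 mg/L

From the Monod/SRT balance for a CMAS, S = K_s·(1+k_d θ_c)/[θ_c·(Y k − k_d) − 1] = 36.8 × (1 + 0.0687 × 9.86) / [9.86 × (0.413 × 9.59 − 0.0687) − 1] = 61.73 / 37.37 = 1.652 mg/L.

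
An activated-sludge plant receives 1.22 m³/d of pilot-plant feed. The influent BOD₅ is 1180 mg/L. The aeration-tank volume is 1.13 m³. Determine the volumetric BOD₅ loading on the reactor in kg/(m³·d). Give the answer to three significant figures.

L_v ≈ 1.27 kg BOD₅/(m³·d)

Volumetric loading L_v = Q·S₀ / V = 1.22 × 1180 g/m³ / 1.130 m³ = 1274 g/(m³·d) = 1.274 kg BOD₅/(m³·d).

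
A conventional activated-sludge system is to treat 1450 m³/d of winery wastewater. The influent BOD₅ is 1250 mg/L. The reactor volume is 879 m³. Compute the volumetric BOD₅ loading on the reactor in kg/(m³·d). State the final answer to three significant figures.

L_v ≈ 2.06 kg BOD₅/(m³·d)

Applied BOD₅ load per unit volume = Q·S₀/V = (1450 × 1250/1000)/879.0 = 2.062 kg BOD₅·m⁻³·d⁻¹.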